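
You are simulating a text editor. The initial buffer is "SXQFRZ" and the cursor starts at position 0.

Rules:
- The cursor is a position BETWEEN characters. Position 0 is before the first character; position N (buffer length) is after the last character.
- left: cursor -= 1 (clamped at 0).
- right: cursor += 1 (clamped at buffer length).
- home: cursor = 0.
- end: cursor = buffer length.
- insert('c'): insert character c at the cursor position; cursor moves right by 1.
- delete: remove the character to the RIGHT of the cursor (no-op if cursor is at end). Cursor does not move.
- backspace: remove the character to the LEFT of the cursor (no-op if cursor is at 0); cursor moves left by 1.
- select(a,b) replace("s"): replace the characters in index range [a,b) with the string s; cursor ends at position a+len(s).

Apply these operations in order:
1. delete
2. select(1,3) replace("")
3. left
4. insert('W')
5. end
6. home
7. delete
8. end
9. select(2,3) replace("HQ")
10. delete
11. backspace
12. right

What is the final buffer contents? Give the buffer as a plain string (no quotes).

After op 1 (delete): buf='XQFRZ' cursor=0
After op 2 (select(1,3) replace("")): buf='XRZ' cursor=1
After op 3 (left): buf='XRZ' cursor=0
After op 4 (insert('W')): buf='WXRZ' cursor=1
After op 5 (end): buf='WXRZ' cursor=4
After op 6 (home): buf='WXRZ' cursor=0
After op 7 (delete): buf='XRZ' cursor=0
After op 8 (end): buf='XRZ' cursor=3
After op 9 (select(2,3) replace("HQ")): buf='XRHQ' cursor=4
After op 10 (delete): buf='XRHQ' cursor=4
After op 11 (backspace): buf='XRH' cursor=3
After op 12 (right): buf='XRH' cursor=3

Answer: XRH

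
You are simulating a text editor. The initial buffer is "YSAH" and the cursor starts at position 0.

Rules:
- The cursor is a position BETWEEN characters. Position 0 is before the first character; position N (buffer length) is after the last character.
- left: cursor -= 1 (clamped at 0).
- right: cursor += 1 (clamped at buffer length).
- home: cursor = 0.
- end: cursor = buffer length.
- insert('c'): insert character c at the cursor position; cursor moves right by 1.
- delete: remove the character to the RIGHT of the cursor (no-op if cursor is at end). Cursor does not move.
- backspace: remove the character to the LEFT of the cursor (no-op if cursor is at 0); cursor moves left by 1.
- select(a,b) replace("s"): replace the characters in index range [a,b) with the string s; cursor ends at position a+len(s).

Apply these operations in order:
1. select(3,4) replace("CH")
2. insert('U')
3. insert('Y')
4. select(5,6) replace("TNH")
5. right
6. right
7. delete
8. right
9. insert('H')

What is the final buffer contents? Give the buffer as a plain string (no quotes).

Answer: YSACHTNHYH

Derivation:
After op 1 (select(3,4) replace("CH")): buf='YSACH' cursor=5
After op 2 (insert('U')): buf='YSACHU' cursor=6
After op 3 (insert('Y')): buf='YSACHUY' cursor=7
After op 4 (select(5,6) replace("TNH")): buf='YSACHTNHY' cursor=8
After op 5 (right): buf='YSACHTNHY' cursor=9
After op 6 (right): buf='YSACHTNHY' cursor=9
After op 7 (delete): buf='YSACHTNHY' cursor=9
After op 8 (right): buf='YSACHTNHY' cursor=9
After op 9 (insert('H')): buf='YSACHTNHYH' cursor=10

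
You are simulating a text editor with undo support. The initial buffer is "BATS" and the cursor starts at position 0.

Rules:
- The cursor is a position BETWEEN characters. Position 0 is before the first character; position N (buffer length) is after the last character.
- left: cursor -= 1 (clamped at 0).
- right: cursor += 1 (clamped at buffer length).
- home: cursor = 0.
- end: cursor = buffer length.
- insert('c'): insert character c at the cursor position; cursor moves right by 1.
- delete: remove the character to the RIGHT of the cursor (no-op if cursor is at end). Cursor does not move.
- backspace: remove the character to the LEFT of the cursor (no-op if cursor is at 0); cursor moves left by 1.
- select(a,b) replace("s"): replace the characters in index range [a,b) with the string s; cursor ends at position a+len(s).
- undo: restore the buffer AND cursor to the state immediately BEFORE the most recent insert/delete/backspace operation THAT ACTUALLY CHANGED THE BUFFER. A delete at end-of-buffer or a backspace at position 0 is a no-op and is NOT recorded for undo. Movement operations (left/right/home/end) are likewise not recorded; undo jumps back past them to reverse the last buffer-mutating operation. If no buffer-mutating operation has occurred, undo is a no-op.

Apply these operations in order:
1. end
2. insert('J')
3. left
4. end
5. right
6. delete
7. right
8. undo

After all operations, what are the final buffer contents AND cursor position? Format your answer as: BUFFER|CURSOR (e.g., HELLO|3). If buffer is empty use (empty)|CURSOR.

After op 1 (end): buf='BATS' cursor=4
After op 2 (insert('J')): buf='BATSJ' cursor=5
After op 3 (left): buf='BATSJ' cursor=4
After op 4 (end): buf='BATSJ' cursor=5
After op 5 (right): buf='BATSJ' cursor=5
After op 6 (delete): buf='BATSJ' cursor=5
After op 7 (right): buf='BATSJ' cursor=5
After op 8 (undo): buf='BATS' cursor=4

Answer: BATS|4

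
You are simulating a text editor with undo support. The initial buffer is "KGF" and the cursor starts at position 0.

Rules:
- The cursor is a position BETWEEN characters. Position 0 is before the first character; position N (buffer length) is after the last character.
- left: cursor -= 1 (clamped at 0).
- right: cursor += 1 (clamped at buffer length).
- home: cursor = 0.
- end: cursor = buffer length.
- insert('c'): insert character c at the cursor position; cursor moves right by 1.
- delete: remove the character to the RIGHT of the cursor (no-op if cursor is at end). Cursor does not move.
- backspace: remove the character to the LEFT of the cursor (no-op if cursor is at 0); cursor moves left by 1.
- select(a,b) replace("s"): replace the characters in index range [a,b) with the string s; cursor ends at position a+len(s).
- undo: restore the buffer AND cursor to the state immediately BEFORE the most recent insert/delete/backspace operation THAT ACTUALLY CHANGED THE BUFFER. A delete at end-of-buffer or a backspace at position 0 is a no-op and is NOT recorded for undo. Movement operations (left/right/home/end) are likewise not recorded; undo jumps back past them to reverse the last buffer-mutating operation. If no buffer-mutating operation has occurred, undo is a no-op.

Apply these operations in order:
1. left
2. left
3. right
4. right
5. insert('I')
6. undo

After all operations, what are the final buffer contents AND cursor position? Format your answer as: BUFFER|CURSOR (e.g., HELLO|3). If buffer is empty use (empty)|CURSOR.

After op 1 (left): buf='KGF' cursor=0
After op 2 (left): buf='KGF' cursor=0
After op 3 (right): buf='KGF' cursor=1
After op 4 (right): buf='KGF' cursor=2
After op 5 (insert('I')): buf='KGIF' cursor=3
After op 6 (undo): buf='KGF' cursor=2

Answer: KGF|2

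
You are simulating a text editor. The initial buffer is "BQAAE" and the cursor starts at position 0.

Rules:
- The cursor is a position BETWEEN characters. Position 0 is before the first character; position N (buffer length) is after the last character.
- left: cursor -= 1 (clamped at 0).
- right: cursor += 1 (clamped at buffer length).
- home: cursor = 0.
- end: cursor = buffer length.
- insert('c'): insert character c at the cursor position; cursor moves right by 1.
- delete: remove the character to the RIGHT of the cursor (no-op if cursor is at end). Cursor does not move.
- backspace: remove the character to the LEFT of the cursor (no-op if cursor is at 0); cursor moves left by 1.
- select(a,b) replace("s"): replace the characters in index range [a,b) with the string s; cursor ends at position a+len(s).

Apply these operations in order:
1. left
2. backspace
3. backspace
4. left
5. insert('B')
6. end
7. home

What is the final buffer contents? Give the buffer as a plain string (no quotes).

Answer: BBQAAE

Derivation:
After op 1 (left): buf='BQAAE' cursor=0
After op 2 (backspace): buf='BQAAE' cursor=0
After op 3 (backspace): buf='BQAAE' cursor=0
After op 4 (left): buf='BQAAE' cursor=0
After op 5 (insert('B')): buf='BBQAAE' cursor=1
After op 6 (end): buf='BBQAAE' cursor=6
After op 7 (home): buf='BBQAAE' cursor=0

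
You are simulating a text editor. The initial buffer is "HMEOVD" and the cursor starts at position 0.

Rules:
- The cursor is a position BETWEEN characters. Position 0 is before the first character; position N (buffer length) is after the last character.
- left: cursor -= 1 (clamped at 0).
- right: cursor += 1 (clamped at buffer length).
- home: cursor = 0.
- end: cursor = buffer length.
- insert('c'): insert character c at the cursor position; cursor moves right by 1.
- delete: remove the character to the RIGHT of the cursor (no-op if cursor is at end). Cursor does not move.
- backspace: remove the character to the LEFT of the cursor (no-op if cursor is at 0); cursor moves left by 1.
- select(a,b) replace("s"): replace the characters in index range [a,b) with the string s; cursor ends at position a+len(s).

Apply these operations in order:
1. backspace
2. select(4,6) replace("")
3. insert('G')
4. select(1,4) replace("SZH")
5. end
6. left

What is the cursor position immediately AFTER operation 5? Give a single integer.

After op 1 (backspace): buf='HMEOVD' cursor=0
After op 2 (select(4,6) replace("")): buf='HMEO' cursor=4
After op 3 (insert('G')): buf='HMEOG' cursor=5
After op 4 (select(1,4) replace("SZH")): buf='HSZHG' cursor=4
After op 5 (end): buf='HSZHG' cursor=5

Answer: 5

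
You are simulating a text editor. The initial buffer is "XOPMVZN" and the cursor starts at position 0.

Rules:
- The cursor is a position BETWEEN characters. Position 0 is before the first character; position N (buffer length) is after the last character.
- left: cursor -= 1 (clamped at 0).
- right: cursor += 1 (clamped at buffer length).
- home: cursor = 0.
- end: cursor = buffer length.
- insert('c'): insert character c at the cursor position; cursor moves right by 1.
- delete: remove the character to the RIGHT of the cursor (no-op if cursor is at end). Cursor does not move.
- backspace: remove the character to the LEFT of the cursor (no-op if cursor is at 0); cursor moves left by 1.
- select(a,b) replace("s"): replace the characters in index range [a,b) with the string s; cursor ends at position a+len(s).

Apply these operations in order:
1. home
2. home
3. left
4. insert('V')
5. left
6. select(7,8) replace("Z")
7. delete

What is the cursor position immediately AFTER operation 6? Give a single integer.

Answer: 8

Derivation:
After op 1 (home): buf='XOPMVZN' cursor=0
After op 2 (home): buf='XOPMVZN' cursor=0
After op 3 (left): buf='XOPMVZN' cursor=0
After op 4 (insert('V')): buf='VXOPMVZN' cursor=1
After op 5 (left): buf='VXOPMVZN' cursor=0
After op 6 (select(7,8) replace("Z")): buf='VXOPMVZZ' cursor=8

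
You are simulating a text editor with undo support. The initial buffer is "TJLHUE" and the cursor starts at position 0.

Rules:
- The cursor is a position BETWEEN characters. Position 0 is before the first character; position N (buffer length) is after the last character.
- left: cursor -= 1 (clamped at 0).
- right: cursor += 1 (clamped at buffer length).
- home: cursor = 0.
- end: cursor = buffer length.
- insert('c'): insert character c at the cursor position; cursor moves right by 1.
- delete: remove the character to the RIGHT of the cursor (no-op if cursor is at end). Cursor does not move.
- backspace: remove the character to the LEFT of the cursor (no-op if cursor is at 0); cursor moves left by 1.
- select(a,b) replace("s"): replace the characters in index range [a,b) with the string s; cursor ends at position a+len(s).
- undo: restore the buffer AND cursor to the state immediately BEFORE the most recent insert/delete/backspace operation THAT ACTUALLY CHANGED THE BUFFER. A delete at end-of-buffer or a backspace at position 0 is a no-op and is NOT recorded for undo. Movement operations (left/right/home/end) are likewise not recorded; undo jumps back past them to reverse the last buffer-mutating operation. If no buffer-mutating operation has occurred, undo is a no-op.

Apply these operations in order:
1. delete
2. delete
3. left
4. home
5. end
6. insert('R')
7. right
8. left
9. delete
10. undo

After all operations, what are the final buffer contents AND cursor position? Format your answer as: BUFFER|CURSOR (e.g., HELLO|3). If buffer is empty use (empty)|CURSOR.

Answer: LHUER|4

Derivation:
After op 1 (delete): buf='JLHUE' cursor=0
After op 2 (delete): buf='LHUE' cursor=0
After op 3 (left): buf='LHUE' cursor=0
After op 4 (home): buf='LHUE' cursor=0
After op 5 (end): buf='LHUE' cursor=4
After op 6 (insert('R')): buf='LHUER' cursor=5
After op 7 (right): buf='LHUER' cursor=5
After op 8 (left): buf='LHUER' cursor=4
After op 9 (delete): buf='LHUE' cursor=4
After op 10 (undo): buf='LHUER' cursor=4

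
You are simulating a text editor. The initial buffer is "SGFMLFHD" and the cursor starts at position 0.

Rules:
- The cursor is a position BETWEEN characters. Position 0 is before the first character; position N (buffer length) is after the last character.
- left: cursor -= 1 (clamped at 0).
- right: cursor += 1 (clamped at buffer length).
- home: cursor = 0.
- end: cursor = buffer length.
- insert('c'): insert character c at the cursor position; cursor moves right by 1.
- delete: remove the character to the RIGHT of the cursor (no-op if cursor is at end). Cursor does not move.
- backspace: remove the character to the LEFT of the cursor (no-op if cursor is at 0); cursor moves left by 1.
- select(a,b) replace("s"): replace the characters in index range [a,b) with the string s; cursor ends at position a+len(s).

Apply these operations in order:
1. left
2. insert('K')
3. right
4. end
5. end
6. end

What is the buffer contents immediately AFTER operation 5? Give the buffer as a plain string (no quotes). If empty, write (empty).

After op 1 (left): buf='SGFMLFHD' cursor=0
After op 2 (insert('K')): buf='KSGFMLFHD' cursor=1
After op 3 (right): buf='KSGFMLFHD' cursor=2
After op 4 (end): buf='KSGFMLFHD' cursor=9
After op 5 (end): buf='KSGFMLFHD' cursor=9

Answer: KSGFMLFHD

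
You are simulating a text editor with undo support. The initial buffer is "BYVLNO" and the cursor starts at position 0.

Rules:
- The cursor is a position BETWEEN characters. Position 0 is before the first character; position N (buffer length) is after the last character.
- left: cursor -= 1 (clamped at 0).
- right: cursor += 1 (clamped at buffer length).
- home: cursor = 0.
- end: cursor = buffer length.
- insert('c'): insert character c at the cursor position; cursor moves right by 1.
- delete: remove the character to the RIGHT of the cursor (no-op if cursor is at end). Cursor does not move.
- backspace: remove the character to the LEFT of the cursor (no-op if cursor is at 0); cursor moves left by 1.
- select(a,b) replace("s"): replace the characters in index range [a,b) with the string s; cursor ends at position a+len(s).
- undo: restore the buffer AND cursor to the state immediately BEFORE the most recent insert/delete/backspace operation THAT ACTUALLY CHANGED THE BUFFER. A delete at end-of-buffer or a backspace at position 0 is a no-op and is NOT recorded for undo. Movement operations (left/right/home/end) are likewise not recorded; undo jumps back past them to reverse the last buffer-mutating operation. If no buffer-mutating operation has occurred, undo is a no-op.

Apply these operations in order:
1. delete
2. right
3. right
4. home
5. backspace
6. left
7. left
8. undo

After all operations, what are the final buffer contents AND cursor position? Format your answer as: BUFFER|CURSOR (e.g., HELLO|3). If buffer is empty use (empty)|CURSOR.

Answer: BYVLNO|0

Derivation:
After op 1 (delete): buf='YVLNO' cursor=0
After op 2 (right): buf='YVLNO' cursor=1
After op 3 (right): buf='YVLNO' cursor=2
After op 4 (home): buf='YVLNO' cursor=0
After op 5 (backspace): buf='YVLNO' cursor=0
After op 6 (left): buf='YVLNO' cursor=0
After op 7 (left): buf='YVLNO' cursor=0
After op 8 (undo): buf='BYVLNO' cursor=0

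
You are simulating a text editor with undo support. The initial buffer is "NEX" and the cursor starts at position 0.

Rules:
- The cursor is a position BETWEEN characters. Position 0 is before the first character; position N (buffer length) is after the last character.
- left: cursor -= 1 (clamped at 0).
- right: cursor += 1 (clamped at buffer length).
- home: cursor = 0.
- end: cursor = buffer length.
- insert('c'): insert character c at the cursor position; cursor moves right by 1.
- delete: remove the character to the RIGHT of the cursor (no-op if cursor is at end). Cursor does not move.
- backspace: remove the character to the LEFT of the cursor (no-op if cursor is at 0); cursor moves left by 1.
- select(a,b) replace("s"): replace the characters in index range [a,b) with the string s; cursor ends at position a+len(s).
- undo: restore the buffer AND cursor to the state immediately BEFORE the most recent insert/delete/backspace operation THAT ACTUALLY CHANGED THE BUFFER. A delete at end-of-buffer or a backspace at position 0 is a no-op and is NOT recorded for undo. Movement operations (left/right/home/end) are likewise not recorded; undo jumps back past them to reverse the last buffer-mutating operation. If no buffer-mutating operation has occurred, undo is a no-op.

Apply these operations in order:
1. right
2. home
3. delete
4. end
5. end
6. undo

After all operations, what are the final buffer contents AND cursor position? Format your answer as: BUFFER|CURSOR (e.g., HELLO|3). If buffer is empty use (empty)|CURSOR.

After op 1 (right): buf='NEX' cursor=1
After op 2 (home): buf='NEX' cursor=0
After op 3 (delete): buf='EX' cursor=0
After op 4 (end): buf='EX' cursor=2
After op 5 (end): buf='EX' cursor=2
After op 6 (undo): buf='NEX' cursor=0

Answer: NEX|0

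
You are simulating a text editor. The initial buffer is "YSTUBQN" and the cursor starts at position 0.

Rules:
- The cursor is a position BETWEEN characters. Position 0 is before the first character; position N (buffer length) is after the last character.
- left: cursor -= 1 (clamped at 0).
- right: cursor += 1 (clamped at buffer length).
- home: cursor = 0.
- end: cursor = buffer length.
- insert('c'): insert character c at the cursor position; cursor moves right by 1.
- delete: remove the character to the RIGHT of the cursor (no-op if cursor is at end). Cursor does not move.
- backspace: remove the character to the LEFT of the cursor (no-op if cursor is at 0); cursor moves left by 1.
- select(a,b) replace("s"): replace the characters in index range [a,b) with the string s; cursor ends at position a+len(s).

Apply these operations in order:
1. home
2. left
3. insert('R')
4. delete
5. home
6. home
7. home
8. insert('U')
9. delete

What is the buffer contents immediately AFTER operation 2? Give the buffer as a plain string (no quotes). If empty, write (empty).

After op 1 (home): buf='YSTUBQN' cursor=0
After op 2 (left): buf='YSTUBQN' cursor=0

Answer: YSTUBQN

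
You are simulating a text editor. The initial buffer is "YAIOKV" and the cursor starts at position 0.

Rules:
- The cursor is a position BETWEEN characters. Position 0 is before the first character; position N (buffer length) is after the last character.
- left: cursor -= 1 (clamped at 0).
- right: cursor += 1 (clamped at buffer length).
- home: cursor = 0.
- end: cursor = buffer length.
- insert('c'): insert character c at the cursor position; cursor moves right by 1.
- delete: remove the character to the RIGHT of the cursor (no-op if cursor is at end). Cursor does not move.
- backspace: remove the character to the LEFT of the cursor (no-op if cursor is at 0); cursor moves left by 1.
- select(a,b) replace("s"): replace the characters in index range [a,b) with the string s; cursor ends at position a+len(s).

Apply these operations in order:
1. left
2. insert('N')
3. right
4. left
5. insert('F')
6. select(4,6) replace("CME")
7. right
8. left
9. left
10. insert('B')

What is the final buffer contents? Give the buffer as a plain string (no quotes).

After op 1 (left): buf='YAIOKV' cursor=0
After op 2 (insert('N')): buf='NYAIOKV' cursor=1
After op 3 (right): buf='NYAIOKV' cursor=2
After op 4 (left): buf='NYAIOKV' cursor=1
After op 5 (insert('F')): buf='NFYAIOKV' cursor=2
After op 6 (select(4,6) replace("CME")): buf='NFYACMEKV' cursor=7
After op 7 (right): buf='NFYACMEKV' cursor=8
After op 8 (left): buf='NFYACMEKV' cursor=7
After op 9 (left): buf='NFYACMEKV' cursor=6
After op 10 (insert('B')): buf='NFYACMBEKV' cursor=7

Answer: NFYACMBEKV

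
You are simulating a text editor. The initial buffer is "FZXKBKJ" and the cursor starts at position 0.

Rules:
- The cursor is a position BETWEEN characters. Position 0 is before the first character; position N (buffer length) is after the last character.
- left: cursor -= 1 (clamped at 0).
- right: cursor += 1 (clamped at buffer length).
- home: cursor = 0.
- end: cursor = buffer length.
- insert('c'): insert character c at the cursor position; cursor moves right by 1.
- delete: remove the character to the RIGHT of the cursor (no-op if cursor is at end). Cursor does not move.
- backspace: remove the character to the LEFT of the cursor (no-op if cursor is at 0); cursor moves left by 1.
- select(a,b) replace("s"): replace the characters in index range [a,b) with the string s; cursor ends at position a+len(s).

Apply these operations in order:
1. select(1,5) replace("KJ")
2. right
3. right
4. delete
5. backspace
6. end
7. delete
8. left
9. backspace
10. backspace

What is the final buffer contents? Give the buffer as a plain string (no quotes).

Answer: FK

Derivation:
After op 1 (select(1,5) replace("KJ")): buf='FKJKJ' cursor=3
After op 2 (right): buf='FKJKJ' cursor=4
After op 3 (right): buf='FKJKJ' cursor=5
After op 4 (delete): buf='FKJKJ' cursor=5
After op 5 (backspace): buf='FKJK' cursor=4
After op 6 (end): buf='FKJK' cursor=4
After op 7 (delete): buf='FKJK' cursor=4
After op 8 (left): buf='FKJK' cursor=3
After op 9 (backspace): buf='FKK' cursor=2
After op 10 (backspace): buf='FK' cursor=1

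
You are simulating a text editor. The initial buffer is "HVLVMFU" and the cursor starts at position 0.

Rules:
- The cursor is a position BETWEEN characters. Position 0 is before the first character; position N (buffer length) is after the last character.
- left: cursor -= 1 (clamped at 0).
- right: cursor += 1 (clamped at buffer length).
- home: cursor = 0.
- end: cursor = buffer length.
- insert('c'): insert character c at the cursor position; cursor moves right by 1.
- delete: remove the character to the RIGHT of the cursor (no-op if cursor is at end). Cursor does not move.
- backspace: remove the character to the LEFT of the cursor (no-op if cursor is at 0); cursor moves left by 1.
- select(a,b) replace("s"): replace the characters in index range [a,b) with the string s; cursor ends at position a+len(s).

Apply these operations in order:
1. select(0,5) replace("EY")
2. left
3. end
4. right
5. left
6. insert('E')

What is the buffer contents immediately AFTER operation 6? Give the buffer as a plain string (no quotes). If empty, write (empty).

Answer: EYFEU

Derivation:
After op 1 (select(0,5) replace("EY")): buf='EYFU' cursor=2
After op 2 (left): buf='EYFU' cursor=1
After op 3 (end): buf='EYFU' cursor=4
After op 4 (right): buf='EYFU' cursor=4
After op 5 (left): buf='EYFU' cursor=3
After op 6 (insert('E')): buf='EYFEU' cursor=4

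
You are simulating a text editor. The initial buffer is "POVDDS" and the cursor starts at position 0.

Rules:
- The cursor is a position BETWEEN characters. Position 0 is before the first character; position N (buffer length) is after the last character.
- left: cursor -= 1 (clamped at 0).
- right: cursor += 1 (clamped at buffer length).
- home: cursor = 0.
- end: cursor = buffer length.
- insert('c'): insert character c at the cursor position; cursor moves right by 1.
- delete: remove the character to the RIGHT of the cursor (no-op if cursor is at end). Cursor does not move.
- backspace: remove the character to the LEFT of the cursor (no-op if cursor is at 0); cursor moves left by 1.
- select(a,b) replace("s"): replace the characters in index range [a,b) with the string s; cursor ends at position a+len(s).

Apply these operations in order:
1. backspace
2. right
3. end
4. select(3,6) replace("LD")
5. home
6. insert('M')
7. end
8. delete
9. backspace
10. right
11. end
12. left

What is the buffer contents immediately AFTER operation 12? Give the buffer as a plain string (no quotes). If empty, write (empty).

After op 1 (backspace): buf='POVDDS' cursor=0
After op 2 (right): buf='POVDDS' cursor=1
After op 3 (end): buf='POVDDS' cursor=6
After op 4 (select(3,6) replace("LD")): buf='POVLD' cursor=5
After op 5 (home): buf='POVLD' cursor=0
After op 6 (insert('M')): buf='MPOVLD' cursor=1
After op 7 (end): buf='MPOVLD' cursor=6
After op 8 (delete): buf='MPOVLD' cursor=6
After op 9 (backspace): buf='MPOVL' cursor=5
After op 10 (right): buf='MPOVL' cursor=5
After op 11 (end): buf='MPOVL' cursor=5
After op 12 (left): buf='MPOVL' cursor=4

Answer: MPOVL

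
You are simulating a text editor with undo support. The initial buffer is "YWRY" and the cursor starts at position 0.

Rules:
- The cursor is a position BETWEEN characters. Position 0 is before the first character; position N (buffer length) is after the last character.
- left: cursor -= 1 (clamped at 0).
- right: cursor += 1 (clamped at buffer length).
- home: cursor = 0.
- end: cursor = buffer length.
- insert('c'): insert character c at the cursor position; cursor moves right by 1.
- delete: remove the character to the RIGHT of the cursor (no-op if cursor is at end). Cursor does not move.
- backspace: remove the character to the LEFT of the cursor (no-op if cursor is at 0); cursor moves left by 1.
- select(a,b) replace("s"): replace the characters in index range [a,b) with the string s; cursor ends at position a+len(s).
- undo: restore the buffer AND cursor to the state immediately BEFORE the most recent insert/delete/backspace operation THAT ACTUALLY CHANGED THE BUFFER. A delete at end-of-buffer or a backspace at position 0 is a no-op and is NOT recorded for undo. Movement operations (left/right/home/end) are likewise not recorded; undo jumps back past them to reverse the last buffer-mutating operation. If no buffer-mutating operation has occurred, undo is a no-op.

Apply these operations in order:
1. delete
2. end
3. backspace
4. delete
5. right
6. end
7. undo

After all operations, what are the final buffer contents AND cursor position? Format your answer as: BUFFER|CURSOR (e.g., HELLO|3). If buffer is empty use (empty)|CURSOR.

Answer: WRY|3

Derivation:
After op 1 (delete): buf='WRY' cursor=0
After op 2 (end): buf='WRY' cursor=3
After op 3 (backspace): buf='WR' cursor=2
After op 4 (delete): buf='WR' cursor=2
After op 5 (right): buf='WR' cursor=2
After op 6 (end): buf='WR' cursor=2
After op 7 (undo): buf='WRY' cursor=3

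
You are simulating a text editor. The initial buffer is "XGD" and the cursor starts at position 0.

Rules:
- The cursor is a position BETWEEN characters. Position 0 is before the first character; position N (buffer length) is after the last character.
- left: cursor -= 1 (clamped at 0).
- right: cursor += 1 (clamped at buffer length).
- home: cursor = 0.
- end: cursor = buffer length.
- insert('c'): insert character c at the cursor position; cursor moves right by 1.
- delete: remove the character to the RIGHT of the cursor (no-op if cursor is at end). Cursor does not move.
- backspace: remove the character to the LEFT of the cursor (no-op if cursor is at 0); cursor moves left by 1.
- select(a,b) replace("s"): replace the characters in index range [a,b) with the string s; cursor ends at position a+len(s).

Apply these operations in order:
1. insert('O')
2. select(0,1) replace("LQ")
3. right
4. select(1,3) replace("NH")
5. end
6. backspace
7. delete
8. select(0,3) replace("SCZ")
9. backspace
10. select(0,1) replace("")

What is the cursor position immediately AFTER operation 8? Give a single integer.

After op 1 (insert('O')): buf='OXGD' cursor=1
After op 2 (select(0,1) replace("LQ")): buf='LQXGD' cursor=2
After op 3 (right): buf='LQXGD' cursor=3
After op 4 (select(1,3) replace("NH")): buf='LNHGD' cursor=3
After op 5 (end): buf='LNHGD' cursor=5
After op 6 (backspace): buf='LNHG' cursor=4
After op 7 (delete): buf='LNHG' cursor=4
After op 8 (select(0,3) replace("SCZ")): buf='SCZG' cursor=3

Answer: 3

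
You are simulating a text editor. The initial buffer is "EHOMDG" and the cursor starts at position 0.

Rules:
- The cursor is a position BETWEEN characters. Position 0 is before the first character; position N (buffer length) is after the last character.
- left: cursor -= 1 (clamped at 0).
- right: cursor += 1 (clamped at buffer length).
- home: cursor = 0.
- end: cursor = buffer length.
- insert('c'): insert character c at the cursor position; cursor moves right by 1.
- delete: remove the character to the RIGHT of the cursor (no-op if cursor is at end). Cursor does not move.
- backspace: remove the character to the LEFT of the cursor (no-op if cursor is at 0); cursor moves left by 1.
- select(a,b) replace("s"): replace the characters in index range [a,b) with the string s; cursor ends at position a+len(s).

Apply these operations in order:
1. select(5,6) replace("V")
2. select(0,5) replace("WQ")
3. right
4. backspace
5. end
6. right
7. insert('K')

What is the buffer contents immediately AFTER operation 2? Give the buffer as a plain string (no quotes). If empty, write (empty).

After op 1 (select(5,6) replace("V")): buf='EHOMDV' cursor=6
After op 2 (select(0,5) replace("WQ")): buf='WQV' cursor=2

Answer: WQV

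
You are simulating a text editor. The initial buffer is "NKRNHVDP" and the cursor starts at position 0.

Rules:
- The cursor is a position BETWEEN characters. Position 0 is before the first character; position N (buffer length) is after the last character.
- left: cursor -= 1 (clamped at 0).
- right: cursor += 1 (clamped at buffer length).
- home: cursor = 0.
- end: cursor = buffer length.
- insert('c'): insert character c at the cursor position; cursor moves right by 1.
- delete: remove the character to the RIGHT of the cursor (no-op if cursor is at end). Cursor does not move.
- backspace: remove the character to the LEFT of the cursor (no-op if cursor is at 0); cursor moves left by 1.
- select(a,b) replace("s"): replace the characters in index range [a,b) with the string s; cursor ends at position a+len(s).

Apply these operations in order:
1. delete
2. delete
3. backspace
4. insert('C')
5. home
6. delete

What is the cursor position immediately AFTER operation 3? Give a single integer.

After op 1 (delete): buf='KRNHVDP' cursor=0
After op 2 (delete): buf='RNHVDP' cursor=0
After op 3 (backspace): buf='RNHVDP' cursor=0

Answer: 0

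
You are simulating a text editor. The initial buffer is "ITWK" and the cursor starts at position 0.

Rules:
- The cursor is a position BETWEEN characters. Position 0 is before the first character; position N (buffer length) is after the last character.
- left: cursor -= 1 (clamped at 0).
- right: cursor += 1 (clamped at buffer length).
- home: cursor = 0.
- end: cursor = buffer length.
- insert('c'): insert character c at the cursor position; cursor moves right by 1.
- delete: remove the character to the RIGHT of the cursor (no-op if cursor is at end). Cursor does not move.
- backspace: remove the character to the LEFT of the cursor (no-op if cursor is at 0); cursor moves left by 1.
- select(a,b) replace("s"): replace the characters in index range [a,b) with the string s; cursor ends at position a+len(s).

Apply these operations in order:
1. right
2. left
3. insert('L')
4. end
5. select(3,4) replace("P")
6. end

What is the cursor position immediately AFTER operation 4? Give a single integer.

Answer: 5

Derivation:
After op 1 (right): buf='ITWK' cursor=1
After op 2 (left): buf='ITWK' cursor=0
After op 3 (insert('L')): buf='LITWK' cursor=1
After op 4 (end): buf='LITWK' cursor=5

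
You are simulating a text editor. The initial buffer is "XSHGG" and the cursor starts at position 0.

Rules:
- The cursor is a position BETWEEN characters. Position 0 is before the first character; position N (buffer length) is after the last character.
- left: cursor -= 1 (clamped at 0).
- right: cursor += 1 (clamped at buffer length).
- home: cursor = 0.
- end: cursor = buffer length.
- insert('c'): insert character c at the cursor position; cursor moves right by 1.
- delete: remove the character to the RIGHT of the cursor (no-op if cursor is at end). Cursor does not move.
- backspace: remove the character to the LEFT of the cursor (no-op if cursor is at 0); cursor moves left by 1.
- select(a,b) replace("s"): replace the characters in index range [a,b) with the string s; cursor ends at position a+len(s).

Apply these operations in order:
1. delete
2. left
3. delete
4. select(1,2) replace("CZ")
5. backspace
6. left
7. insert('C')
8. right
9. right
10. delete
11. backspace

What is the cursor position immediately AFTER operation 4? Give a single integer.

After op 1 (delete): buf='SHGG' cursor=0
After op 2 (left): buf='SHGG' cursor=0
After op 3 (delete): buf='HGG' cursor=0
After op 4 (select(1,2) replace("CZ")): buf='HCZG' cursor=3

Answer: 3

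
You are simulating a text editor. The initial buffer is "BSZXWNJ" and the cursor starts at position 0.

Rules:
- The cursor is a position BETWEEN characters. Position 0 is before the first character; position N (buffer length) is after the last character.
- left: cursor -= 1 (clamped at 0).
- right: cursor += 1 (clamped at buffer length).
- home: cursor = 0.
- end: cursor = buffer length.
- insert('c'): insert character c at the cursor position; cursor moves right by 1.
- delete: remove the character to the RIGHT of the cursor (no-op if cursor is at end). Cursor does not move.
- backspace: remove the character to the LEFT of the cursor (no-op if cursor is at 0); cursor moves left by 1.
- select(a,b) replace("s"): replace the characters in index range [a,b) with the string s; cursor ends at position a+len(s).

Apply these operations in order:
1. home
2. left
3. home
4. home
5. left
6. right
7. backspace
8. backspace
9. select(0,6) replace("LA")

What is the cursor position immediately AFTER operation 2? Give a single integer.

After op 1 (home): buf='BSZXWNJ' cursor=0
After op 2 (left): buf='BSZXWNJ' cursor=0

Answer: 0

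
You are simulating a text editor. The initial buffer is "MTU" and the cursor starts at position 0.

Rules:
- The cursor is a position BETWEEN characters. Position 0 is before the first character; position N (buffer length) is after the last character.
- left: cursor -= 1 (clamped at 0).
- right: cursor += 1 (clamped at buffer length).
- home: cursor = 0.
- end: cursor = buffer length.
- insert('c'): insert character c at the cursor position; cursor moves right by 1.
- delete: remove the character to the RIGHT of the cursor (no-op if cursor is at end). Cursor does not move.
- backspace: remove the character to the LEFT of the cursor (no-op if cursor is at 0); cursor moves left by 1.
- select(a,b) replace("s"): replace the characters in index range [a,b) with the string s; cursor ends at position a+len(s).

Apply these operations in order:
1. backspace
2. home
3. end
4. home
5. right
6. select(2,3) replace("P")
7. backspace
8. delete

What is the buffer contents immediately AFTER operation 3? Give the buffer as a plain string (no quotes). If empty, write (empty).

After op 1 (backspace): buf='MTU' cursor=0
After op 2 (home): buf='MTU' cursor=0
After op 3 (end): buf='MTU' cursor=3

Answer: MTU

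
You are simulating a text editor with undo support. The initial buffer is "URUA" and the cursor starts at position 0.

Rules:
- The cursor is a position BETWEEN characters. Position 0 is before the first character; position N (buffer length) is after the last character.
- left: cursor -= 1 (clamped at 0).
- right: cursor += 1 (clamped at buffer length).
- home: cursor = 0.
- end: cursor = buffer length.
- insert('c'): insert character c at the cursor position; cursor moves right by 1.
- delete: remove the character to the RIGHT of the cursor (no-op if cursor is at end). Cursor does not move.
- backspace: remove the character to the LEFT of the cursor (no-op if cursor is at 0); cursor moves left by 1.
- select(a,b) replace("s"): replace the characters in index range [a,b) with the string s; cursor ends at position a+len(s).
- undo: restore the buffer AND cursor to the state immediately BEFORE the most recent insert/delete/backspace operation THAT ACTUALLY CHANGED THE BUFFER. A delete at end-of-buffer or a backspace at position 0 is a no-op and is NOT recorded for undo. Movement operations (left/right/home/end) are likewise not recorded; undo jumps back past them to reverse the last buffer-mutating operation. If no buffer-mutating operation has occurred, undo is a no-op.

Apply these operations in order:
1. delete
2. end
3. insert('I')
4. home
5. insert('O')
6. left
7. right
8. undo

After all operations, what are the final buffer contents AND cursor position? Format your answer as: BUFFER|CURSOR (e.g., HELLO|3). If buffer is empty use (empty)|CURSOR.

Answer: RUAI|0

Derivation:
After op 1 (delete): buf='RUA' cursor=0
After op 2 (end): buf='RUA' cursor=3
After op 3 (insert('I')): buf='RUAI' cursor=4
After op 4 (home): buf='RUAI' cursor=0
After op 5 (insert('O')): buf='ORUAI' cursor=1
After op 6 (left): buf='ORUAI' cursor=0
After op 7 (right): buf='ORUAI' cursor=1
After op 8 (undo): buf='RUAI' cursor=0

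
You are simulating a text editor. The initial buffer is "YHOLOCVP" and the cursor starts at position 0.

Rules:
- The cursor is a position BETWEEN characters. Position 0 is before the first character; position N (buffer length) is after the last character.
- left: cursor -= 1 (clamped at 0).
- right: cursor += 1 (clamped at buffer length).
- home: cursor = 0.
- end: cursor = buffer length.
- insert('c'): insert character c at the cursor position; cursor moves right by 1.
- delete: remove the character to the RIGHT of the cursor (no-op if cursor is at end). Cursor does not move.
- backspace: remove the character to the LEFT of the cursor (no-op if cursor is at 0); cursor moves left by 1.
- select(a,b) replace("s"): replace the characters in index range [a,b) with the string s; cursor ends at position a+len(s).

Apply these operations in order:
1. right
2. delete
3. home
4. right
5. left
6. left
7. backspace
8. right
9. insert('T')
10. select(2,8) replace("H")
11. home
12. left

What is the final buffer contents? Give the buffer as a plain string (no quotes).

After op 1 (right): buf='YHOLOCVP' cursor=1
After op 2 (delete): buf='YOLOCVP' cursor=1
After op 3 (home): buf='YOLOCVP' cursor=0
After op 4 (right): buf='YOLOCVP' cursor=1
After op 5 (left): buf='YOLOCVP' cursor=0
After op 6 (left): buf='YOLOCVP' cursor=0
After op 7 (backspace): buf='YOLOCVP' cursor=0
After op 8 (right): buf='YOLOCVP' cursor=1
After op 9 (insert('T')): buf='YTOLOCVP' cursor=2
After op 10 (select(2,8) replace("H")): buf='YTH' cursor=3
After op 11 (home): buf='YTH' cursor=0
After op 12 (left): buf='YTH' cursor=0

Answer: YTH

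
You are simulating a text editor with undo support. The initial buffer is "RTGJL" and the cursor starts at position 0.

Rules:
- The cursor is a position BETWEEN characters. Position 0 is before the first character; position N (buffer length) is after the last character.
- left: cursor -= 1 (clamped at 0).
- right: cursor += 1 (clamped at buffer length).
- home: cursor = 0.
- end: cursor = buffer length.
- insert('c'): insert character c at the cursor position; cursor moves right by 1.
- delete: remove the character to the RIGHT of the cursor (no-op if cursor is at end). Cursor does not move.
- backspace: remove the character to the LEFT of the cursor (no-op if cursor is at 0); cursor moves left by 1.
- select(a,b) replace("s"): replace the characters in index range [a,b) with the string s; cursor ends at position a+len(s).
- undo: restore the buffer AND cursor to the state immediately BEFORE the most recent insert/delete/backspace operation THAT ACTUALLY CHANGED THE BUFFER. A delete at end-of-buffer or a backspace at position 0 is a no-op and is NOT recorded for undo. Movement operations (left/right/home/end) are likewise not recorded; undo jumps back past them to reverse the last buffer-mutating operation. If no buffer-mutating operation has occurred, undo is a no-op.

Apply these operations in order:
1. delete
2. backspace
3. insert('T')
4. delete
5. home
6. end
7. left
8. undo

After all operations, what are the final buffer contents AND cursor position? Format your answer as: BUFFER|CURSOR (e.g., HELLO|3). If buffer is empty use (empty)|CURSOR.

After op 1 (delete): buf='TGJL' cursor=0
After op 2 (backspace): buf='TGJL' cursor=0
After op 3 (insert('T')): buf='TTGJL' cursor=1
After op 4 (delete): buf='TGJL' cursor=1
After op 5 (home): buf='TGJL' cursor=0
After op 6 (end): buf='TGJL' cursor=4
After op 7 (left): buf='TGJL' cursor=3
After op 8 (undo): buf='TTGJL' cursor=1

Answer: TTGJL|1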